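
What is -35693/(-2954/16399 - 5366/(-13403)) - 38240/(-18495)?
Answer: -29018918745038723/179048511828 ≈ -1.6207e+5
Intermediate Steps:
-35693/(-2954/16399 - 5366/(-13403)) - 38240/(-18495) = -35693/(-2954*1/16399 - 5366*(-1/13403)) - 38240*(-1/18495) = -35693/(-2954/16399 + 5366/13403) + 7648/3699 = -35693/48404572/219795797 + 7648/3699 = -35693*219795797/48404572 + 7648/3699 = -7845171382321/48404572 + 7648/3699 = -29018918745038723/179048511828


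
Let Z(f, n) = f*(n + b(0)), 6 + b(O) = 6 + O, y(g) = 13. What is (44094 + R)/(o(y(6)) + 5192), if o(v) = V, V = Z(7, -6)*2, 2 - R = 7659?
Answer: 36437/5108 ≈ 7.1333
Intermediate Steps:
R = -7657 (R = 2 - 1*7659 = 2 - 7659 = -7657)
b(O) = O (b(O) = -6 + (6 + O) = O)
Z(f, n) = f*n (Z(f, n) = f*(n + 0) = f*n)
V = -84 (V = (7*(-6))*2 = -42*2 = -84)
o(v) = -84
(44094 + R)/(o(y(6)) + 5192) = (44094 - 7657)/(-84 + 5192) = 36437/5108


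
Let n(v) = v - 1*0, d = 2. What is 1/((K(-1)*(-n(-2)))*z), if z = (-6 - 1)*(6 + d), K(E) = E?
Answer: 1/112 ≈ 0.0089286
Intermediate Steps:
n(v) = v (n(v) = v + 0 = v)
z = -56 (z = (-6 - 1)*(6 + 2) = -7*8 = -56)
1/((K(-1)*(-n(-2)))*z) = 1/(-(-1)*(-2)*(-56)) = 1/(-1*2*(-56)) = 1/(-2*(-56)) = 1/112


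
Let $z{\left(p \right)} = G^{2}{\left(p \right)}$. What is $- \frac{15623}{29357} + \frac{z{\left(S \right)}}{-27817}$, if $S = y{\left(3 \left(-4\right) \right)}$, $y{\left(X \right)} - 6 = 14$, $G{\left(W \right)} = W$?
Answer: $- \frac{446327791}{816623669} \approx -0.54655$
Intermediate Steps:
$y{\left(X \right)} = 20$ ($y{\left(X \right)} = 6 + 14 = 20$)
$S = 20$
$z{\left(p \right)} = p^{2}$
$- \frac{15623}{29357} + \frac{z{\left(S \right)}}{-27817} = - \frac{15623}{29357} + \frac{20^{2}}{-27817} = \left(-15623\right) \frac{1}{29357} + 400 \left(- \frac{1}{27817}\right) = - \frac{15623}{29357} - \frac{400}{27817} = - \frac{446327791}{816623669}$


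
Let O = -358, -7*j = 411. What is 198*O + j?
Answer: -496599/7 ≈ -70943.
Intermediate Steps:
j = -411/7 (j = -⅐*411 = -411/7 ≈ -58.714)
198*O + j = 198*(-358) - 411/7 = -70884 - 411/7 = -496599/7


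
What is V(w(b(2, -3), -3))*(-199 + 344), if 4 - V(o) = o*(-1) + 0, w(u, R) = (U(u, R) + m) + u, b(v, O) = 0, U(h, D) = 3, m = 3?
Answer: 1450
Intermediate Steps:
w(u, R) = 6 + u (w(u, R) = (3 + 3) + u = 6 + u)
V(o) = 4 + o (V(o) = 4 - (o*(-1) + 0) = 4 - (-o + 0) = 4 - (-1)*o = 4 + o)
V(w(b(2, -3), -3))*(-199 + 344) = (4 + (6 + 0))*(-199 + 344) = (4 + 6)*145 = 10*145 = 1450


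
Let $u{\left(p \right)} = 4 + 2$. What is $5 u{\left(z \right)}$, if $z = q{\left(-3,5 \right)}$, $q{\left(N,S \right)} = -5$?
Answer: $30$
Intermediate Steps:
$z = -5$
$u{\left(p \right)} = 6$
$5 u{\left(z \right)} = 5 \cdot 6 = 30$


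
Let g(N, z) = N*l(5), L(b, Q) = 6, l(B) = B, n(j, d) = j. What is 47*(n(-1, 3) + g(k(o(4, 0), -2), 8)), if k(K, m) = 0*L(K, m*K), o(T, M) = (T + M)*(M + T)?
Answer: -47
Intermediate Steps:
o(T, M) = (M + T)² (o(T, M) = (M + T)*(M + T) = (M + T)²)
k(K, m) = 0 (k(K, m) = 0*6 = 0)
g(N, z) = 5*N (g(N, z) = N*5 = 5*N)
47*(n(-1, 3) + g(k(o(4, 0), -2), 8)) = 47*(-1 + 5*0) = 47*(-1 + 0) = 47*(-1) = -47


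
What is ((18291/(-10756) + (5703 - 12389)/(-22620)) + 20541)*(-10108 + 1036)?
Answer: -944489371464324/5068765 ≈ -1.8634e+8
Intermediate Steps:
((18291/(-10756) + (5703 - 12389)/(-22620)) + 20541)*(-10108 + 1036) = ((18291*(-1/10756) - 6686*(-1/22620)) + 20541)*(-9072) = ((-18291/10756 + 3343/11310) + 20541)*(-9072) = (-85456951/60825180 + 20541)*(-9072) = (1249324565429/60825180)*(-9072) = -944489371464324/5068765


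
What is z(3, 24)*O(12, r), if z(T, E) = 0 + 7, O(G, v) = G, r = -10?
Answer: 84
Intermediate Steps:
z(T, E) = 7
z(3, 24)*O(12, r) = 7*12 = 84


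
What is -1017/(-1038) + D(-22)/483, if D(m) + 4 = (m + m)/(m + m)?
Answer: 54233/55706 ≈ 0.97356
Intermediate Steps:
D(m) = -3 (D(m) = -4 + (m + m)/(m + m) = -4 + (2*m)/((2*m)) = -4 + (2*m)*(1/(2*m)) = -4 + 1 = -3)
-1017/(-1038) + D(-22)/483 = -1017/(-1038) - 3/483 = -1017*(-1/1038) - 3*1/483 = 339/346 - 1/161 = 54233/55706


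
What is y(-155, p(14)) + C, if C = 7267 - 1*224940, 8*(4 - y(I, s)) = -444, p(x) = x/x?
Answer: -435227/2 ≈ -2.1761e+5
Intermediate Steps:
p(x) = 1
y(I, s) = 119/2 (y(I, s) = 4 - 1/8*(-444) = 4 + 111/2 = 119/2)
C = -217673 (C = 7267 - 224940 = -217673)
y(-155, p(14)) + C = 119/2 - 217673 = -435227/2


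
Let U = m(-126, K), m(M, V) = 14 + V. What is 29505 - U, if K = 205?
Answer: 29286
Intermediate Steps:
U = 219 (U = 14 + 205 = 219)
29505 - U = 29505 - 1*219 = 29505 - 219 = 29286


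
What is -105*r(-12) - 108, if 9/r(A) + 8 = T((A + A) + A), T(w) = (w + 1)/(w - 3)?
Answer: 6939/277 ≈ 25.051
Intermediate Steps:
T(w) = (1 + w)/(-3 + w)
r(A) = 9/(-8 + (1 + 3*A)/(-3 + 3*A)) (r(A) = 9/(-8 + (1 + ((A + A) + A))/(-3 + ((A + A) + A))) = 9/(-8 + (1 + (2*A + A))/(-3 + (2*A + A))) = 9/(-8 + (1 + 3*A)/(-3 + 3*A)))
-105*r(-12) - 108 = -2835*(1 - 1*(-12))/(-25 + 21*(-12)) - 108 = -2835*(1 + 12)/(-25 - 252) - 108 = -2835*13/(-277) - 108 = -2835*(-1)*13/277 - 108 = -105*(-351/277) - 108 = 36855/277 - 108 = 6939/277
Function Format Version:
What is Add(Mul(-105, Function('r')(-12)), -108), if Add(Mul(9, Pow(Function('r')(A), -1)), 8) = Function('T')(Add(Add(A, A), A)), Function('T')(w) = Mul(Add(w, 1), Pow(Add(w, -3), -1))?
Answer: Rational(6939, 277) ≈ 25.051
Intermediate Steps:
Function('T')(w) = Mul(Pow(Add(-3, w), -1), Add(1, w)) (Function('T')(w) = Mul(Add(1, w), Pow(Add(-3, w), -1)) = Mul(Pow(Add(-3, w), -1), Add(1, w)))
Function('r')(A) = Mul(9, Pow(Add(-8, Mul(Pow(Add(-3, Mul(3, A)), -1), Add(1, Mul(3, A)))), -1)) (Function('r')(A) = Mul(9, Pow(Add(-8, Mul(Pow(Add(-3, Add(Add(A, A), A)), -1), Add(1, Add(Add(A, A), A)))), -1)) = Mul(9, Pow(Add(-8, Mul(Pow(Add(-3, Add(Mul(2, A), A)), -1), Add(1, Add(Mul(2, A), A)))), -1)) = Mul(9, Pow(Add(-8, Mul(Pow(Add(-3, Mul(3, A)), -1), Add(1, Mul(3, A)))), -1)))
Add(Mul(-105, Function('r')(-12)), -108) = Add(Mul(-105, Mul(27, Pow(Add(-25, Mul(21, -12)), -1), Add(1, Mul(-1, -12)))), -108) = Add(Mul(-105, Mul(27, Pow(Add(-25, -252), -1), Add(1, 12))), -108) = Add(Mul(-105, Mul(27, Pow(-277, -1), 13)), -108) = Add(Mul(-105, Mul(27, Rational(-1, 277), 13)), -108) = Add(Mul(-105, Rational(-351, 277)), -108) = Add(Rational(36855, 277), -108) = Rational(6939, 277)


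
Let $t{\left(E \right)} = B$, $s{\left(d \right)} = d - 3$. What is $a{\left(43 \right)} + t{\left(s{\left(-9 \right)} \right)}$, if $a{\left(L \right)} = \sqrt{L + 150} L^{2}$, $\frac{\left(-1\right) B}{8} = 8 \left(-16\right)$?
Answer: $1024 + 1849 \sqrt{193} \approx 26711.0$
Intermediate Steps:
$B = 1024$ ($B = - 8 \cdot 8 \left(-16\right) = \left(-8\right) \left(-128\right) = 1024$)
$s{\left(d \right)} = -3 + d$
$a{\left(L \right)} = L^{2} \sqrt{150 + L}$ ($a{\left(L \right)} = \sqrt{150 + L} L^{2} = L^{2} \sqrt{150 + L}$)
$t{\left(E \right)} = 1024$
$a{\left(43 \right)} + t{\left(s{\left(-9 \right)} \right)} = 43^{2} \sqrt{150 + 43} + 1024 = 1849 \sqrt{193} + 1024 = 1024 + 1849 \sqrt{193}$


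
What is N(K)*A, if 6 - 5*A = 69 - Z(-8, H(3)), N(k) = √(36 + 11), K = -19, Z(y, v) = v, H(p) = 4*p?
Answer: -51*√47/5 ≈ -69.928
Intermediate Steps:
N(k) = √47
A = -51/5 (A = 6/5 - (69 - 4*3)/5 = 6/5 - (69 - 1*12)/5 = 6/5 - (69 - 12)/5 = 6/5 - ⅕*57 = 6/5 - 57/5 = -51/5 ≈ -10.200)
N(K)*A = √47*(-51/5) = -51*√47/5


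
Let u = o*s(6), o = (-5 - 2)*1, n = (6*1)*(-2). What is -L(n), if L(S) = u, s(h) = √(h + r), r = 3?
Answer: 21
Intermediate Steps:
s(h) = √(3 + h) (s(h) = √(h + 3) = √(3 + h))
n = -12 (n = 6*(-2) = -12)
o = -7 (o = -7*1 = -7)
u = -21 (u = -7*√(3 + 6) = -7*√9 = -7*3 = -21)
L(S) = -21
-L(n) = -1*(-21) = 21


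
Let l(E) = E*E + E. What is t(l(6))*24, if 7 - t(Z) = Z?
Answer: -840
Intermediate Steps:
l(E) = E + E**2 (l(E) = E**2 + E = E + E**2)
t(Z) = 7 - Z
t(l(6))*24 = (7 - 6*(1 + 6))*24 = (7 - 6*7)*24 = (7 - 1*42)*24 = (7 - 42)*24 = -35*24 = -840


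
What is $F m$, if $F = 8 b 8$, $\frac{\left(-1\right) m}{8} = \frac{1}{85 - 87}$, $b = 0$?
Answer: $0$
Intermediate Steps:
$m = 4$ ($m = - \frac{8}{85 - 87} = - \frac{8}{-2} = \left(-8\right) \left(- \frac{1}{2}\right) = 4$)
$F = 0$ ($F = 8 \cdot 0 \cdot 8 = 0 \cdot 8 = 0$)
$F m = 0 \cdot 4 = 0$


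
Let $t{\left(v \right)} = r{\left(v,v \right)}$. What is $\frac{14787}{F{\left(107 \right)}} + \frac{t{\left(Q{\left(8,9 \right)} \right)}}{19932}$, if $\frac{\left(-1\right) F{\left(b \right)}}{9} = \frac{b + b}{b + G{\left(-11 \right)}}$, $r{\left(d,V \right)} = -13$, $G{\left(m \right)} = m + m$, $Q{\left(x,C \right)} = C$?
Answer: $- \frac{1391803121}{2132724} \approx -652.59$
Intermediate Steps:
$G{\left(m \right)} = 2 m$
$F{\left(b \right)} = - \frac{18 b}{-22 + b}$ ($F{\left(b \right)} = - 9 \frac{b + b}{b + 2 \left(-11\right)} = - 9 \frac{2 b}{b - 22} = - 9 \frac{2 b}{-22 + b} = - \frac{18 b}{-22 + b}$)
$t{\left(v \right)} = -13$
$\frac{14787}{F{\left(107 \right)}} + \frac{t{\left(Q{\left(8,9 \right)} \right)}}{19932} = \frac{14787}{\left(-18\right) 107 \frac{1}{-22 + 107}} - \frac{13}{19932} = \frac{14787}{\left(-18\right) 107 \cdot \frac{1}{85}} - \frac{13}{19932} = \frac{14787}{- \frac{1926}{85}} - \frac{13}{19932} = 14787 \left(- \frac{85}{1926}\right) - \frac{13}{19932} = - \frac{139655}{214} - \frac{13}{19932} = - \frac{1391803121}{2132724}$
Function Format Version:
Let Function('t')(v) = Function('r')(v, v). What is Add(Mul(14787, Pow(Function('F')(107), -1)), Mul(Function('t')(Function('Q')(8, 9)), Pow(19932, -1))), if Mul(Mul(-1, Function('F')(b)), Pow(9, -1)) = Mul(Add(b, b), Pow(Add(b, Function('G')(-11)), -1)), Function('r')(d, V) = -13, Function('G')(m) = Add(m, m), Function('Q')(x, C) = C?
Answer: Rational(-1391803121, 2132724) ≈ -652.59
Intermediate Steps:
Function('G')(m) = Mul(2, m)
Function('F')(b) = Mul(-18, b, Pow(Add(-22, b), -1)) (Function('F')(b) = Mul(-9, Mul(Add(b, b), Pow(Add(b, Mul(2, -11)), -1))) = Mul(-9, Mul(Mul(2, b), Pow(Add(b, -22), -1))) = Mul(-9, Mul(Mul(2, b), Pow(Add(-22, b), -1))) = Mul(-9, Mul(2, b, Pow(Add(-22, b), -1))) = Mul(-18, b, Pow(Add(-22, b), -1)))
Function('t')(v) = -13
Add(Mul(14787, Pow(Function('F')(107), -1)), Mul(Function('t')(Function('Q')(8, 9)), Pow(19932, -1))) = Add(Mul(14787, Pow(Mul(-18, 107, Pow(Add(-22, 107), -1)), -1)), Mul(-13, Pow(19932, -1))) = Add(Mul(14787, Pow(Mul(-18, 107, Pow(85, -1)), -1)), Mul(-13, Rational(1, 19932))) = Add(Mul(14787, Pow(Mul(-18, 107, Rational(1, 85)), -1)), Rational(-13, 19932)) = Add(Mul(14787, Pow(Rational(-1926, 85), -1)), Rational(-13, 19932)) = Add(Mul(14787, Rational(-85, 1926)), Rational(-13, 19932)) = Add(Rational(-139655, 214), Rational(-13, 19932)) = Rational(-1391803121, 2132724)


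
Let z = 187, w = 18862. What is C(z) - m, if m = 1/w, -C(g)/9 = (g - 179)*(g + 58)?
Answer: -332725681/18862 ≈ -17640.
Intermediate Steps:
C(g) = -9*(-179 + g)*(58 + g) (C(g) = -9*(g - 179)*(g + 58) = -9*(-179 + g)*(58 + g))
m = 1/18862 ≈ 5.3017e-5
C(z) - m = (93438 - 9*187² + 1089*187) - 1*1/18862 = (93438 - 9*34969 + 203643) - 1/18862 = (93438 - 314721 + 203643) - 1/18862 = -17640 - 1/18862 = -332725681/18862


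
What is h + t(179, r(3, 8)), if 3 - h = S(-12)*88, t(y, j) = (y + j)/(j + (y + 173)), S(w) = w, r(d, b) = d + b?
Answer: 384607/363 ≈ 1059.5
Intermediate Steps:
r(d, b) = b + d
t(y, j) = (j + y)/(173 + j + y) (t(y, j) = (j + y)/(j + (173 + y)) = (j + y)/(173 + j + y))
h = 1059 (h = 3 - (-12)*88 = 3 - 1*(-1056) = 3 + 1056 = 1059)
h + t(179, r(3, 8)) = 1059 + ((8 + 3) + 179)/(173 + (8 + 3) + 179) = 1059 + (11 + 179)/(173 + 11 + 179) = 1059 + 190/363 = 384607/363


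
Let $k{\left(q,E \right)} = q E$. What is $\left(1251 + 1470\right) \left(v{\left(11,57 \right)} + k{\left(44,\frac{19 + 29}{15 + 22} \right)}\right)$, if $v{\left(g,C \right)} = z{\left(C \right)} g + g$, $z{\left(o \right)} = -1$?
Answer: $\frac{5746752}{37} \approx 1.5532 \cdot 10^{5}$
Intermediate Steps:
$v{\left(g,C \right)} = 0$ ($v{\left(g,C \right)} = - g + g = 0$)
$k{\left(q,E \right)} = E q$
$\left(1251 + 1470\right) \left(v{\left(11,57 \right)} + k{\left(44,\frac{19 + 29}{15 + 22} \right)}\right) = \left(1251 + 1470\right) \left(0 + \frac{19 + 29}{15 + 22} \cdot 44\right) = 2721 \left(0 + \frac{48}{37} \cdot 44\right) = 2721 \left(0 + \frac{2112}{37}\right) = 2721 \cdot \frac{2112}{37} = \frac{5746752}{37}$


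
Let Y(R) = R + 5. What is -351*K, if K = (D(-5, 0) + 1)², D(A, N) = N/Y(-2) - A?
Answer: -12636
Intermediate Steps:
Y(R) = 5 + R
D(A, N) = -A + N/3 (D(A, N) = N/(5 - 2) - A = N/3 - A = -A + N/3)
K = 36 (K = ((-1*(-5) + (⅓)*0) + 1)² = ((5 + 0) + 1)² = (5 + 1)² = 6² = 36)
-351*K = -351*36 = -12636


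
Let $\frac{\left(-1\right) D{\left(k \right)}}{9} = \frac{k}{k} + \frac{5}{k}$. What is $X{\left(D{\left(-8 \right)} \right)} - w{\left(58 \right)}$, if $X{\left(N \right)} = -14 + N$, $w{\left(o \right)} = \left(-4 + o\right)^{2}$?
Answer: $- \frac{23467}{8} \approx -2933.4$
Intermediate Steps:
$D{\left(k \right)} = -9 - \frac{45}{k}$ ($D{\left(k \right)} = - 9 \left(\frac{k}{k} + \frac{5}{k}\right) = - 9 \left(1 + \frac{5}{k}\right) = -9 - \frac{45}{k}$)
$X{\left(D{\left(-8 \right)} \right)} - w{\left(58 \right)} = \left(-14 - \left(9 + \frac{45}{-8}\right)\right) - \left(-4 + 58\right)^{2} = \left(-14 - \frac{27}{8}\right) - 54^{2} = \left(-14 + \left(-9 + \frac{45}{8}\right)\right) - 2916 = \left(-14 - \frac{27}{8}\right) - 2916 = - \frac{139}{8} - 2916 = - \frac{23467}{8}$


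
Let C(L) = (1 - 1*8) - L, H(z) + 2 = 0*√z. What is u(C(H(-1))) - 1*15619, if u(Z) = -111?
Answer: -15730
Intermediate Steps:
H(z) = -2 (H(z) = -2 + 0*√z = -2 + 0 = -2)
C(L) = -7 - L (C(L) = (1 - 8) - L = -7 - L)
u(C(H(-1))) - 1*15619 = -111 - 1*15619 = -111 - 15619 = -15730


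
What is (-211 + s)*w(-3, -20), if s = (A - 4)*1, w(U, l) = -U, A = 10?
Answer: -615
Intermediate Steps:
s = 6 (s = (10 - 4)*1 = 6*1 = 6)
(-211 + s)*w(-3, -20) = (-211 + 6)*(-1*(-3)) = -205*3 = -615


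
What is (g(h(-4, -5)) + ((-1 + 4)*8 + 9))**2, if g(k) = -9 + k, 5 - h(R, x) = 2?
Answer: 729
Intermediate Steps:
h(R, x) = 3 (h(R, x) = 5 - 1*2 = 5 - 2 = 3)
(g(h(-4, -5)) + ((-1 + 4)*8 + 9))**2 = ((-9 + 3) + ((-1 + 4)*8 + 9))**2 = (-6 + (3*8 + 9))**2 = (-6 + (24 + 9))**2 = (-6 + 33)**2 = 27**2 = 729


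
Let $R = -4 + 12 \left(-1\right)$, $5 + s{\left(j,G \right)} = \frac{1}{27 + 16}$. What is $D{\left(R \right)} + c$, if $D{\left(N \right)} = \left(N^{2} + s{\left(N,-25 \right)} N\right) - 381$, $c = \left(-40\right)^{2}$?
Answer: $\frac{66849}{43} \approx 1554.6$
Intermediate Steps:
$s{\left(j,G \right)} = - \frac{214}{43}$ ($s{\left(j,G \right)} = -5 + \frac{1}{27 + 16} = -5 + \frac{1}{43} = - \frac{214}{43}$)
$R = -16$ ($R = -4 - 12 = -16$)
$c = 1600$
$D{\left(N \right)} = -381 + N^{2} - \frac{214 N}{43}$ ($D{\left(N \right)} = \left(N^{2} - \frac{214 N}{43}\right) - 381 = -381 + N^{2} - \frac{214 N}{43}$)
$D{\left(R \right)} + c = \left(-381 + \left(-16\right)^{2} - - \frac{3424}{43}\right) + 1600 = \left(-381 + 256 + \frac{3424}{43}\right) + 1600 = - \frac{1951}{43} + 1600 = \frac{66849}{43}$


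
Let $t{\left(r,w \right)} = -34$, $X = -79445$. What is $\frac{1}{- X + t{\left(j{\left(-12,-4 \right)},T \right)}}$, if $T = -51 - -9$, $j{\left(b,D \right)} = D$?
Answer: $\frac{1}{79411} \approx 1.2593 \cdot 10^{-5}$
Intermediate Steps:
$T = -42$ ($T = -51 + 9 = -42$)
$\frac{1}{- X + t{\left(j{\left(-12,-4 \right)},T \right)}} = \frac{1}{\left(-1\right) \left(-79445\right) - 34} = \frac{1}{79445 - 34} = \frac{1}{79411}$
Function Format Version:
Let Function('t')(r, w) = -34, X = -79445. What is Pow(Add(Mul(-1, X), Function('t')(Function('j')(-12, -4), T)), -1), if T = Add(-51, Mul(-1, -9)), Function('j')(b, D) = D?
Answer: Rational(1, 79411) ≈ 1.2593e-5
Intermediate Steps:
T = -42 (T = Add(-51, 9) = -42)
Pow(Add(Mul(-1, X), Function('t')(Function('j')(-12, -4), T)), -1) = Pow(Add(Mul(-1, -79445), -34), -1) = Pow(Add(79445, -34), -1) = Pow(79411, -1) = Rational(1, 79411)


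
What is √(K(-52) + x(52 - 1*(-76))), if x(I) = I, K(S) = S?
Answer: 2*√19 ≈ 8.7178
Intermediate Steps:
√(K(-52) + x(52 - 1*(-76))) = √(-52 + (52 - 1*(-76))) = √(-52 + (52 + 76)) = √(-52 + 128) = √76 = 2*√19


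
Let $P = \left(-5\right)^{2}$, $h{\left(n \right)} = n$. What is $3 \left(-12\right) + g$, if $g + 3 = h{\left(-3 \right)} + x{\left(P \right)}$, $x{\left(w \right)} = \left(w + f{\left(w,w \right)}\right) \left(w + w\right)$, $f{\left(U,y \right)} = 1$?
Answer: $1258$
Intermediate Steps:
$P = 25$
$x{\left(w \right)} = 2 w \left(1 + w\right)$ ($x{\left(w \right)} = \left(w + 1\right) \left(w + w\right) = \left(1 + w\right) 2 w = 2 w \left(1 + w\right)$)
$g = 1294$ ($g = -3 - \left(3 - 50 \left(1 + 25\right)\right) = -3 - \left(3 - 1300\right) = -3 + \left(-3 + 1300\right) = -3 + 1297 = 1294$)
$3 \left(-12\right) + g = 3 \left(-12\right) + 1294 = -36 + 1294 = 1258$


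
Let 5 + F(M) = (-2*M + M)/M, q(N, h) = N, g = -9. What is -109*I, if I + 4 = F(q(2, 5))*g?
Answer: -5450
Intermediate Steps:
F(M) = -6 (F(M) = -5 + (-2*M + M)/M = -5 + (-M)/M = -5 - 1 = -6)
I = 50 (I = -4 - 6*(-9) = -4 + 54 = 50)
-109*I = -109*50 = -5450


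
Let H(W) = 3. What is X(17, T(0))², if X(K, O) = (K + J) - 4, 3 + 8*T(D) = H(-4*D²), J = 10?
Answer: 529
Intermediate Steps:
T(D) = 0 (T(D) = -3/8 + (⅛)*3 = -3/8 + 3/8 = 0)
X(K, O) = 6 + K (X(K, O) = (K + 10) - 4 = (10 + K) - 4 = 6 + K)
X(17, T(0))² = (6 + 17)² = 23² = 529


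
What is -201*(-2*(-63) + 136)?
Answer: -52662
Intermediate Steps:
-201*(-2*(-63) + 136) = -201*(126 + 136) = -201*262 = -52662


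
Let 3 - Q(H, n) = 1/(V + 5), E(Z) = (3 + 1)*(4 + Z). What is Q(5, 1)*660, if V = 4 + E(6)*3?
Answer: 84920/43 ≈ 1974.9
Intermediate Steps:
E(Z) = 16 + 4*Z (E(Z) = 4*(4 + Z) = 16 + 4*Z)
V = 124 (V = 4 + (16 + 4*6)*3 = 4 + (16 + 24)*3 = 4 + 40*3 = 4 + 120 = 124)
Q(H, n) = 386/129 (Q(H, n) = 3 - 1/(124 + 5) = 3 - 1/129 = 386/129)
Q(5, 1)*660 = (386/129)*660 = 84920/43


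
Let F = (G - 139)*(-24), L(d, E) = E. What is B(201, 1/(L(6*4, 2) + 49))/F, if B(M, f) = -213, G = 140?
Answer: 71/8 ≈ 8.8750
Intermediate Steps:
F = -24 (F = (140 - 139)*(-24) = 1*(-24) = -24)
B(201, 1/(L(6*4, 2) + 49))/F = -213/(-24) = -213*(-1/24) = 71/8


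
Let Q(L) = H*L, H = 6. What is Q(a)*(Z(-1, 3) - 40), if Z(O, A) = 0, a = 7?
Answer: -1680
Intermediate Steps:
Q(L) = 6*L
Q(a)*(Z(-1, 3) - 40) = (6*7)*(0 - 40) = 42*(-40) = -1680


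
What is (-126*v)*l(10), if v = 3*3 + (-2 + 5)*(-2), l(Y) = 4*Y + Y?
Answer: -18900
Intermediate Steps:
l(Y) = 5*Y
v = 3 (v = 9 + 3*(-2) = 9 - 6 = 3)
(-126*v)*l(10) = (-126*3)*(5*10) = -378*50 = -18900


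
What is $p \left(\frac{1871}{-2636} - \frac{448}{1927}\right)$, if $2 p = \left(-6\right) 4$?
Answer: $\frac{14359035}{1269893} \approx 11.307$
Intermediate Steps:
$p = -12$ ($p = \frac{\left(-6\right) 4}{2} = \frac{1}{2} \left(-24\right) = -12$)
$p \left(\frac{1871}{-2636} - \frac{448}{1927}\right) = - 12 \left(\frac{1871}{-2636} - \frac{448}{1927}\right) = - 12 \left(1871 \left(- \frac{1}{2636}\right) - \frac{448}{1927}\right) = - 12 \left(- \frac{1871}{2636} - \frac{448}{1927}\right) = \left(-12\right) \left(- \frac{4786345}{5079572}\right) = \frac{14359035}{1269893}$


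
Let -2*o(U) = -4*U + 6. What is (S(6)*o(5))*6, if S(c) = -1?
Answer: -42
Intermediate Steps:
o(U) = -3 + 2*U (o(U) = -(-4*U + 6)/2 = -(6 - 4*U)/2 = -3 + 2*U)
(S(6)*o(5))*6 = -(-3 + 2*5)*6 = -(-3 + 10)*6 = -1*7*6 = -7*6 = -42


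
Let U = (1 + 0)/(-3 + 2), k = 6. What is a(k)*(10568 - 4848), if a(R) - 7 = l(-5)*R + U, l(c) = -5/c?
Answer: 68640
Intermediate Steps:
U = -1 (U = 1/(-1) = 1*(-1) = -1)
a(R) = 6 + R (a(R) = 7 + ((-5/(-5))*R - 1) = 7 + ((-5*(-⅕))*R - 1) = 7 + (1*R - 1) = 7 + (R - 1) = 7 + (-1 + R) = 6 + R)
a(k)*(10568 - 4848) = (6 + 6)*(10568 - 4848) = 12*5720 = 68640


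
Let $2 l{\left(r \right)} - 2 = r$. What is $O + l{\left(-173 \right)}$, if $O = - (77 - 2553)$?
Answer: $\frac{4781}{2} \approx 2390.5$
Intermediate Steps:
$l{\left(r \right)} = 1 + \frac{r}{2}$
$O = 2476$ ($O = - (77 - 2553) = \left(-1\right) \left(-2476\right) = 2476$)
$O + l{\left(-173 \right)} = 2476 + \left(1 + \frac{1}{2} \left(-173\right)\right) = 2476 + \left(1 - \frac{173}{2}\right) = 2476 - \frac{171}{2} = \frac{4781}{2}$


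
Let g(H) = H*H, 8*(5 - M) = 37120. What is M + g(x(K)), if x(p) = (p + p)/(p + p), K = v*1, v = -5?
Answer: -4634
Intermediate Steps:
K = -5 (K = -5*1 = -5)
M = -4635 (M = 5 - ⅛*37120 = 5 - 4640 = -4635)
x(p) = 1 (x(p) = (2*p)/((2*p)) = (2*p)*(1/(2*p)) = 1)
g(H) = H²
M + g(x(K)) = -4635 + 1² = -4635 + 1 = -4634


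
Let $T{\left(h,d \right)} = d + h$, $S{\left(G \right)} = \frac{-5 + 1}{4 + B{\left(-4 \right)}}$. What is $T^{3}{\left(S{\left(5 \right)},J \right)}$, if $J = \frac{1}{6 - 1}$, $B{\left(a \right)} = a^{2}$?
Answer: $0$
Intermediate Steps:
$S{\left(G \right)} = - \frac{1}{5}$ ($S{\left(G \right)} = \frac{-5 + 1}{4 + \left(-4\right)^{2}} = - \frac{4}{4 + 16} = - \frac{4}{20} = \left(-4\right) \frac{1}{20} = - \frac{1}{5}$)
$J = \frac{1}{5} \approx 0.2$
$T^{3}{\left(S{\left(5 \right)},J \right)} = \left(\frac{1}{5} - \frac{1}{5}\right)^{3} = 0^{3} = 0$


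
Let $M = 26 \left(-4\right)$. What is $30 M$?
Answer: $-3120$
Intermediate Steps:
$M = -104$
$30 M = 30 \left(-104\right) = -3120$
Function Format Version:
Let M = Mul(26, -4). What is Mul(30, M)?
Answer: -3120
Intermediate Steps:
M = -104
Mul(30, M) = Mul(30, -104) = -3120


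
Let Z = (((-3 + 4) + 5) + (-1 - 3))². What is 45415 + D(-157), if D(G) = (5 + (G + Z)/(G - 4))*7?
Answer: 1045503/23 ≈ 45457.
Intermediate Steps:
Z = 4 (Z = ((1 + 5) - 4)² = (6 - 4)² = 2² = 4)
D(G) = 35 + 7*(4 + G)/(-4 + G) (D(G) = (5 + (G + 4)/(G - 4))*7 = (5 + (4 + G)/(-4 + G))*7 = 35 + 7*(4 + G)/(-4 + G))
45415 + D(-157) = 45415 + 14*(-8 + 3*(-157))/(-4 - 157) = 45415 + 14*(-8 - 471)/(-161) = 45415 + 14*(-1/161)*(-479) = 45415 + 958/23 = 1045503/23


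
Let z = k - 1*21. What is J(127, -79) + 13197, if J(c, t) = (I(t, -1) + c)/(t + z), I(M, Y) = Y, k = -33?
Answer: 250725/19 ≈ 13196.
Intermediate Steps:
z = -54 (z = -33 - 1*21 = -33 - 21 = -54)
J(c, t) = (-1 + c)/(-54 + t) (J(c, t) = (-1 + c)/(t - 54) = (-1 + c)/(-54 + t))
J(127, -79) + 13197 = (-1 + 127)/(-54 - 79) + 13197 = 126/(-133) + 13197 = -1/133*126 + 13197 = -18/19 + 13197 = 250725/19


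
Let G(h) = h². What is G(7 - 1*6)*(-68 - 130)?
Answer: -198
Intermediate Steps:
G(7 - 1*6)*(-68 - 130) = (7 - 1*6)²*(-68 - 130) = (7 - 6)²*(-198) = 1²*(-198) = 1*(-198) = -198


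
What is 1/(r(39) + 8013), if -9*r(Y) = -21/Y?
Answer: 117/937528 ≈ 0.00012480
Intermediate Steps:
r(Y) = 7/(3*Y) (r(Y) = -(-7)/(3*Y) = 7/(3*Y))
1/(r(39) + 8013) = 1/((7/3)/39 + 8013) = 1/((7/3)*(1/39) + 8013) = 1/(7/117 + 8013) = 1/(937528/117) = 117/937528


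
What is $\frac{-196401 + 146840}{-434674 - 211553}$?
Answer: $\frac{49561}{646227} \approx 0.076693$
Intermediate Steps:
$\frac{-196401 + 146840}{-434674 - 211553} = - \frac{49561}{-646227} = \left(-49561\right) \left(- \frac{1}{646227}\right) = \frac{49561}{646227}$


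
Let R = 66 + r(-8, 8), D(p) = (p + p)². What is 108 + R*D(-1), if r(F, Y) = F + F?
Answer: 308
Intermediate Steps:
r(F, Y) = 2*F
D(p) = 4*p² (D(p) = (2*p)² = 4*p²)
R = 50 (R = 66 + 2*(-8) = 66 - 16 = 50)
108 + R*D(-1) = 108 + 50*(4*(-1)²) = 108 + 50*(4*1) = 108 + 50*4 = 108 + 200 = 308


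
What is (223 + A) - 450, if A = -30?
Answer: -257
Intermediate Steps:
(223 + A) - 450 = (223 - 30) - 450 = 193 - 450 = -257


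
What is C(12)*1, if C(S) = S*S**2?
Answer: 1728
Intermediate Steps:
C(S) = S**3
C(12)*1 = 12**3*1 = 1728*1 = 1728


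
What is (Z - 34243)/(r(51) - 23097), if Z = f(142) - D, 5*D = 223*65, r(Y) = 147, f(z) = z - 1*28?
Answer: 18514/11475 ≈ 1.6134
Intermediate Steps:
f(z) = -28 + z (f(z) = z - 28 = -28 + z)
D = 2899 (D = (223*65)/5 = (1/5)*14495 = 2899)
Z = -2785 (Z = (-28 + 142) - 1*2899 = 114 - 2899 = -2785)
(Z - 34243)/(r(51) - 23097) = (-2785 - 34243)/(147 - 23097) = -37028/(-22950) = -37028*(-1/22950) = 18514/11475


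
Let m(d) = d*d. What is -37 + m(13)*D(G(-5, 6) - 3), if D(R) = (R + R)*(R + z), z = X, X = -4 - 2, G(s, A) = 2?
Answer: 2329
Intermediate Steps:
X = -6
m(d) = d**2
z = -6
D(R) = 2*R*(-6 + R) (D(R) = (R + R)*(R - 6) = (2*R)*(-6 + R) = 2*R*(-6 + R))
-37 + m(13)*D(G(-5, 6) - 3) = -37 + 13**2*(2*(2 - 3)*(-6 + (2 - 3))) = -37 + 169*(2*(-1)*(-6 - 1)) = -37 + 169*(2*(-1)*(-7)) = -37 + 169*14 = -37 + 2366 = 2329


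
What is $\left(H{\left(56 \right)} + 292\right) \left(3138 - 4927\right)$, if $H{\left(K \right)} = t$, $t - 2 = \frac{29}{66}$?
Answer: $- \frac{34765637}{66} \approx -5.2675 \cdot 10^{5}$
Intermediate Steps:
$t = \frac{161}{66}$ ($t = 2 + \frac{29}{66} = \frac{161}{66} \approx 2.4394$)
$H{\left(K \right)} = \frac{161}{66}$
$\left(H{\left(56 \right)} + 292\right) \left(3138 - 4927\right) = \left(\frac{161}{66} + 292\right) \left(3138 - 4927\right) = \frac{19433}{66} \left(-1789\right) = - \frac{34765637}{66}$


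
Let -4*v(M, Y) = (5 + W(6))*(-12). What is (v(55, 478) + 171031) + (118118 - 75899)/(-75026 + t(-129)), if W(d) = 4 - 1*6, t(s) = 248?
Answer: 4263328967/24926 ≈ 1.7104e+5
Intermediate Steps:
W(d) = -2 (W(d) = 4 - 6 = -2)
v(M, Y) = 9 (v(M, Y) = -(5 - 2)*(-12)/4 = -3*(-12)/4 = -1/4*(-36) = 9)
(v(55, 478) + 171031) + (118118 - 75899)/(-75026 + t(-129)) = (9 + 171031) + (118118 - 75899)/(-75026 + 248) = 171040 + 42219/(-74778) = 171040 + 42219*(-1/74778) = 171040 - 14073/24926 = 4263328967/24926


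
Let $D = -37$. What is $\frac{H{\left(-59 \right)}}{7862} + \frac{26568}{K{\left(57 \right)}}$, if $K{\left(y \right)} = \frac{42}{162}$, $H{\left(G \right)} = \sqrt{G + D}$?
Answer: $\frac{717336}{7} + \frac{2 i \sqrt{6}}{3931} \approx 1.0248 \cdot 10^{5} + 0.0012462 i$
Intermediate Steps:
$H{\left(G \right)} = \sqrt{-37 + G}$ ($H{\left(G \right)} = \sqrt{G - 37} = \sqrt{-37 + G}$)
$K{\left(y \right)} = \frac{7}{27}$ ($K{\left(y \right)} = 42 \cdot \frac{1}{162} = \frac{7}{27}$)
$\frac{H{\left(-59 \right)}}{7862} + \frac{26568}{K{\left(57 \right)}} = \frac{\sqrt{-37 - 59}}{7862} + \frac{26568}{\frac{7}{27}} = \sqrt{-96} \cdot \frac{1}{7862} + 26568 \cdot \frac{27}{7} = 4 i \sqrt{6} \cdot \frac{1}{7862} + \frac{717336}{7} = \frac{2 i \sqrt{6}}{3931} + \frac{717336}{7} = \frac{717336}{7} + \frac{2 i \sqrt{6}}{3931}$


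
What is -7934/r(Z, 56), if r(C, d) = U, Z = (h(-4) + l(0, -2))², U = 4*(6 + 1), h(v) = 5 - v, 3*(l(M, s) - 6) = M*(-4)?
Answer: -3967/14 ≈ -283.36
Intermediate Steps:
l(M, s) = 6 - 4*M/3 (l(M, s) = 6 + (M*(-4))/3 = 6 + (-4*M)/3 = 6 - 4*M/3)
U = 28 (U = 4*7 = 28)
Z = 225 (Z = ((5 - 1*(-4)) + (6 - 4/3*0))² = ((5 + 4) + (6 + 0))² = (9 + 6)² = 15² = 225)
r(C, d) = 28
-7934/r(Z, 56) = -7934/28 = -7934*1/28 = -3967/14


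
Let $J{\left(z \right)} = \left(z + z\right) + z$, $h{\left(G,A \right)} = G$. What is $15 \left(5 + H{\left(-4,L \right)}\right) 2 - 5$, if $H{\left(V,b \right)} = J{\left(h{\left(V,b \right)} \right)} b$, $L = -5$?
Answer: $1945$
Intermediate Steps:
$J{\left(z \right)} = 3 z$ ($J{\left(z \right)} = 2 z + z = 3 z$)
$H{\left(V,b \right)} = 3 V b$
$15 \left(5 + H{\left(-4,L \right)}\right) 2 - 5 = 15 \left(5 + 3 \left(-4\right) \left(-5\right)\right) 2 - 5 = 15 \left(5 + 60\right) 2 - 5 = 15 \cdot 65 \cdot 2 - 5 = 15 \cdot 130 - 5 = 1950 - 5 = 1945$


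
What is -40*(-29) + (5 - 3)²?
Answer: 1164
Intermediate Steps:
-40*(-29) + (5 - 3)² = 1160 + 2² = 1160 + 4 = 1164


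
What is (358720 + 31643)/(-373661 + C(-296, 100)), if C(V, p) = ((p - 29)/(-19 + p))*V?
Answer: -31619403/30287557 ≈ -1.0440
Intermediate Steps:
C(V, p) = V*(-29 + p)/(-19 + p) (C(V, p) = ((-29 + p)/(-19 + p))*V = V*(-29 + p)/(-19 + p))
(358720 + 31643)/(-373661 + C(-296, 100)) = (358720 + 31643)/(-373661 - 296*(-29 + 100)/(-19 + 100)) = 390363/(-373661 - 296*71/81) = 390363/(-373661 - 296*1/81*71) = 390363/(-373661 - 21016/81) = 390363/(-30287557/81) = 390363*(-81/30287557) = -31619403/30287557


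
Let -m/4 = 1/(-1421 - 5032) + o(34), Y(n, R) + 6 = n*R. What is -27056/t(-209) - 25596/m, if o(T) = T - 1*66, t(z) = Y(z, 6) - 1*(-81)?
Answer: -43097165881/243459963 ≈ -177.02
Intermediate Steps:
Y(n, R) = -6 + R*n (Y(n, R) = -6 + n*R = -6 + R*n)
t(z) = 75 + 6*z (t(z) = (-6 + 6*z) - 1*(-81) = (-6 + 6*z) + 81 = 75 + 6*z)
o(T) = -66 + T (o(T) = T - 66 = -66 + T)
m = 825988/6453 (m = -4*(1/(-1421 - 5032) + (-66 + 34)) = -4*(1/(-6453) - 32) = -4*(-1/6453 - 32) = -4*(-206497/6453) = 825988/6453 ≈ 128.00)
-27056/t(-209) - 25596/m = -27056/(75 + 6*(-209)) - 25596/825988/6453 = -27056/(75 - 1254) - 25596*6453/825988 = -27056/(-1179) - 41292747/206497 = -27056*(-1/1179) - 41292747/206497 = 27056/1179 - 41292747/206497 = -43097165881/243459963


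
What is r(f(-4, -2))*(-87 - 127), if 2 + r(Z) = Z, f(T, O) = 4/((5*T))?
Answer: 2354/5 ≈ 470.80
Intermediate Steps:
f(T, O) = 4/(5*T) (f(T, O) = 4*(1/(5*T)) = 4/(5*T))
r(Z) = -2 + Z
r(f(-4, -2))*(-87 - 127) = (-2 + (⅘)/(-4))*(-87 - 127) = (-2 + (⅘)*(-¼))*(-214) = (-2 - ⅕)*(-214) = -11/5*(-214) = 2354/5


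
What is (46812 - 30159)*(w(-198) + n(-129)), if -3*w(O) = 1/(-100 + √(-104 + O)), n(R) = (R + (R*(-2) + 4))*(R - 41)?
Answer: -1939476546280/5151 + 5551*I*√302/10302 ≈ -3.7652e+8 + 9.3638*I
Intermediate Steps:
n(R) = (-41 + R)*(4 - R) (n(R) = (R + (-2*R + 4))*(-41 + R) = (R + (4 - 2*R))*(-41 + R) = (4 - R)*(-41 + R) = (-41 + R)*(4 - R))
w(O) = -1/(3*(-100 + √(-104 + O)))
(46812 - 30159)*(w(-198) + n(-129)) = (46812 - 30159)*(-1/(-300 + 3*√(-104 - 198)) + (-164 - 1*(-129)² + 45*(-129))) = 16653*(-1/(-300 + 3*√(-302)) + (-164 - 1*16641 - 5805)) = 16653*(-1/(-300 + 3*(I*√302)) + (-164 - 16641 - 5805)) = 16653*(-1/(-300 + 3*I*√302) - 22610) = 16653*(-22610 - 1/(-300 + 3*I*√302)) = -376524330 - 16653/(-300 + 3*I*√302)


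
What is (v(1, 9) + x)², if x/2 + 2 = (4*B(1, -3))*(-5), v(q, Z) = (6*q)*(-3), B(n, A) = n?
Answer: 3844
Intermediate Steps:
v(q, Z) = -18*q
x = -44 (x = -4 + 2*((4*1)*(-5)) = -4 + 2*(4*(-5)) = -4 + 2*(-20) = -4 - 40 = -44)
(v(1, 9) + x)² = (-18*1 - 44)² = (-18 - 44)² = (-62)² = 3844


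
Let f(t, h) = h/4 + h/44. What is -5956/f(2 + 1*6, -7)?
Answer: 65516/21 ≈ 3119.8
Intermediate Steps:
f(t, h) = 3*h/11 (f(t, h) = h*(¼) + h*(1/44) = h/4 + h/44 = 3*h/11)
-5956/f(2 + 1*6, -7) = -5956/((3/11)*(-7)) = -5956/(-21/11) = -5956*(-11/21) = 65516/21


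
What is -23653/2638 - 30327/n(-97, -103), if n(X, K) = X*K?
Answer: -316319749/26356258 ≈ -12.002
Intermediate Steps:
n(X, K) = K*X
-23653/2638 - 30327/n(-97, -103) = -23653/2638 - 30327/((-103*(-97))) = -23653*1/2638 - 30327/9991 = -23653/2638 - 30327*1/9991 = -23653/2638 - 30327/9991 = -316319749/26356258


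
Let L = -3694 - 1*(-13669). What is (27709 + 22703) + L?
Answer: 60387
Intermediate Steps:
L = 9975 (L = -3694 + 13669 = 9975)
(27709 + 22703) + L = (27709 + 22703) + 9975 = 50412 + 9975 = 60387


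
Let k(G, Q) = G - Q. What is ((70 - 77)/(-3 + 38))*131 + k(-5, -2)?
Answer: -146/5 ≈ -29.200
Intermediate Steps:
((70 - 77)/(-3 + 38))*131 + k(-5, -2) = ((70 - 77)/(-3 + 38))*131 + (-5 - 1*(-2)) = -7/35*131 + (-5 + 2) = -7*1/35*131 - 3 = -⅕*131 - 3 = -131/5 - 3 = -146/5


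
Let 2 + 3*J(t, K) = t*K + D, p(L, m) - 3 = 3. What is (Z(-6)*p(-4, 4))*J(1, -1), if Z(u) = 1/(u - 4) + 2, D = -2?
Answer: -19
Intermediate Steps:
p(L, m) = 6 (p(L, m) = 3 + 3 = 6)
Z(u) = 2 + 1/(-4 + u) (Z(u) = 1/(-4 + u) + 2 = 2 + 1/(-4 + u))
J(t, K) = -4/3 + K*t/3 (J(t, K) = -2/3 + (t*K - 2)/3 = -2/3 + (K*t - 2)/3 = -2/3 + (-2 + K*t)/3 = -2/3 + (-2/3 + K*t/3) = -4/3 + K*t/3)
(Z(-6)*p(-4, 4))*J(1, -1) = (((-7 + 2*(-6))/(-4 - 6))*6)*(-4/3 + (1/3)*(-1)*1) = (((-7 - 12)/(-10))*6)*(-4/3 - 1/3) = (-1/10*(-19)*6)*(-5/3) = ((19/10)*6)*(-5/3) = (57/5)*(-5/3) = -19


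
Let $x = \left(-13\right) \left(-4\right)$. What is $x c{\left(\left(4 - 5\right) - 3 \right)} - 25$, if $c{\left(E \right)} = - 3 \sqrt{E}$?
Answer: $-25 - 312 i \approx -25.0 - 312.0 i$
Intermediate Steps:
$x = 52$
$x c{\left(\left(4 - 5\right) - 3 \right)} - 25 = 52 \left(- 3 \sqrt{\left(4 - 5\right) - 3}\right) - 25 = 52 \left(- 3 \sqrt{-1 - 3}\right) - 25 = 52 \left(- 3 \sqrt{-4}\right) - 25 = 52 \left(- 3 \cdot 2 i\right) - 25 = 52 \left(- 6 i\right) - 25 = - 312 i - 25 = -25 - 312 i$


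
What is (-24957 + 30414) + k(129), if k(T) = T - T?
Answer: 5457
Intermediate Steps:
k(T) = 0
(-24957 + 30414) + k(129) = (-24957 + 30414) + 0 = 5457 + 0 = 5457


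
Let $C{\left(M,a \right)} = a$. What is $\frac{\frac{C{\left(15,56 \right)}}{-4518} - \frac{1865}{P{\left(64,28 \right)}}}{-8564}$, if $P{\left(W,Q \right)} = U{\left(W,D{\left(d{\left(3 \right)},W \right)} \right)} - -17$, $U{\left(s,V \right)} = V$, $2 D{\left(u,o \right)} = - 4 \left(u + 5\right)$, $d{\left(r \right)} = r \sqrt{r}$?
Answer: $- \frac{29489593}{1141418484} - \frac{5595 \sqrt{3}}{252638} \approx -0.064194$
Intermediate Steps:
$d{\left(r \right)} = r^{\frac{3}{2}}$
$D{\left(u,o \right)} = -10 - 2 u$ ($D{\left(u,o \right)} = \frac{\left(-4\right) \left(u + 5\right)}{2} = \frac{\left(-4\right) \left(5 + u\right)}{2} = \frac{-20 - 4 u}{2} = -10 - 2 u$)
$P{\left(W,Q \right)} = 7 - 6 \sqrt{3}$ ($P{\left(W,Q \right)} = \left(-10 - 2 \cdot 3^{\frac{3}{2}}\right) - -17 = \left(-10 - 2 \cdot 3 \sqrt{3}\right) + 17 = \left(-10 - 6 \sqrt{3}\right) + 17 = 7 - 6 \sqrt{3}$)
$\frac{\frac{C{\left(15,56 \right)}}{-4518} - \frac{1865}{P{\left(64,28 \right)}}}{-8564} = \frac{\frac{56}{-4518} - \frac{1865}{7 - 6 \sqrt{3}}}{-8564} = \left(56 \left(- \frac{1}{4518}\right) - \frac{1865}{7 - 6 \sqrt{3}}\right) \left(- \frac{1}{8564}\right) = \left(- \frac{28}{2259} - \frac{1865}{7 - 6 \sqrt{3}}\right) \left(- \frac{1}{8564}\right) = \frac{7}{4836519} + \frac{1865}{8564 \left(7 - 6 \sqrt{3}\right)}$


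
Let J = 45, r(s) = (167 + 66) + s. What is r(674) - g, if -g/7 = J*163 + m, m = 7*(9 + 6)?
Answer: 52987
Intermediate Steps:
r(s) = 233 + s
m = 105 (m = 7*15 = 105)
g = -52080 (g = -7*(45*163 + 105) = -7*(7335 + 105) = -7*7440 = -52080)
r(674) - g = (233 + 674) - 1*(-52080) = 907 + 52080 = 52987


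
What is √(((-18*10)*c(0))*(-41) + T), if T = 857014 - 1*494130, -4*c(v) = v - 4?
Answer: 2*√92566 ≈ 608.49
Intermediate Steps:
c(v) = 1 - v/4 (c(v) = -(v - 4)/4 = -(-4 + v)/4 = 1 - v/4)
T = 362884 (T = 857014 - 494130 = 362884)
√(((-18*10)*c(0))*(-41) + T) = √(((-18*10)*(1 - ¼*0))*(-41) + 362884) = √(-180*(1 + 0)*(-41) + 362884) = √(-180*1*(-41) + 362884) = √(-180*(-41) + 362884) = √(7380 + 362884) = √370264 = 2*√92566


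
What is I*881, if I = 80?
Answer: 70480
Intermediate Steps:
I*881 = 80*881 = 70480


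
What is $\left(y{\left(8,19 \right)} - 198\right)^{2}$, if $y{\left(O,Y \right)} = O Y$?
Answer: $2116$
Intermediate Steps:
$\left(y{\left(8,19 \right)} - 198\right)^{2} = \left(8 \cdot 19 - 198\right)^{2} = \left(152 - 198\right)^{2} = \left(-46\right)^{2} = 2116$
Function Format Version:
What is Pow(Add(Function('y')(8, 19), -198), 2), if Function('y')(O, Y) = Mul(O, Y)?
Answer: 2116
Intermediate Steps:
Pow(Add(Function('y')(8, 19), -198), 2) = Pow(Add(Mul(8, 19), -198), 2) = Pow(Add(152, -198), 2) = Pow(-46, 2) = 2116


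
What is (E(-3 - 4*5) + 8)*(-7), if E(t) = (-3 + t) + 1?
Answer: 119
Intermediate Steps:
E(t) = -2 + t
(E(-3 - 4*5) + 8)*(-7) = ((-2 + (-3 - 4*5)) + 8)*(-7) = ((-2 + (-3 - 20)) + 8)*(-7) = ((-2 - 23) + 8)*(-7) = (-25 + 8)*(-7) = -17*(-7) = 119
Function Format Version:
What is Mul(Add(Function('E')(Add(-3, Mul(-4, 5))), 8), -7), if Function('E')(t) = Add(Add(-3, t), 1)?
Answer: 119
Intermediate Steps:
Function('E')(t) = Add(-2, t)
Mul(Add(Function('E')(Add(-3, Mul(-4, 5))), 8), -7) = Mul(Add(Add(-2, Add(-3, Mul(-4, 5))), 8), -7) = Mul(Add(Add(-2, Add(-3, -20)), 8), -7) = Mul(Add(Add(-2, -23), 8), -7) = Mul(Add(-25, 8), -7) = Mul(-17, -7) = 119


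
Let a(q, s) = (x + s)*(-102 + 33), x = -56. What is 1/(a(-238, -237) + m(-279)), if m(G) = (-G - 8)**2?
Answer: 1/93658 ≈ 1.0677e-5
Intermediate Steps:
m(G) = (-8 - G)**2
a(q, s) = 3864 - 69*s (a(q, s) = (-56 + s)*(-102 + 33) = (-56 + s)*(-69) = 3864 - 69*s)
1/(a(-238, -237) + m(-279)) = 1/((3864 - 69*(-237)) + (8 - 279)**2) = 1/((3864 + 16353) + (-271)**2) = 1/(20217 + 73441) = 1/93658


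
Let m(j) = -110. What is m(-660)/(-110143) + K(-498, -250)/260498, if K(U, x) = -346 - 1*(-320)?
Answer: 1172321/1304183237 ≈ 0.00089889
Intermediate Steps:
K(U, x) = -26 (K(U, x) = -346 + 320 = -26)
m(-660)/(-110143) + K(-498, -250)/260498 = -110/(-110143) - 26/260498 = -110*(-1/110143) - 26*1/260498 = 10/10013 - 13/130249 = 1172321/1304183237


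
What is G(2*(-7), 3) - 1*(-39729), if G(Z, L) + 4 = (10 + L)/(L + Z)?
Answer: 436962/11 ≈ 39724.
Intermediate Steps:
G(Z, L) = -4 + (10 + L)/(L + Z)
G(2*(-7), 3) - 1*(-39729) = (10 - 8*(-7) - 3*3)/(3 + 2*(-7)) - 1*(-39729) = (10 - 4*(-14) - 9)/(3 - 14) + 39729 = (10 + 56 - 9)/(-11) + 39729 = -1/11*57 + 39729 = -57/11 + 39729 = 436962/11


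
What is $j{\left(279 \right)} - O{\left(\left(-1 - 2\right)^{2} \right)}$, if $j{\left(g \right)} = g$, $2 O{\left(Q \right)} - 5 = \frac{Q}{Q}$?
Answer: $276$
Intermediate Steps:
$O{\left(Q \right)} = 3$ ($O{\left(Q \right)} = \frac{5}{2} + \frac{Q \frac{1}{Q}}{2} = \frac{5}{2} + \frac{1}{2} \cdot 1 = \frac{5}{2} + \frac{1}{2} = 3$)
$j{\left(279 \right)} - O{\left(\left(-1 - 2\right)^{2} \right)} = 279 - 3 = 276$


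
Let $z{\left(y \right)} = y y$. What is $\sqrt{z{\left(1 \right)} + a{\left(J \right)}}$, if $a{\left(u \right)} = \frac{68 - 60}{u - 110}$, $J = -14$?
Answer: $\frac{\sqrt{899}}{31} \approx 0.9672$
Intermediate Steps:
$z{\left(y \right)} = y^{2}$
$a{\left(u \right)} = \frac{8}{-110 + u}$ ($a{\left(u \right)} = \frac{68 - 60}{-110 + u} = \frac{8}{-110 + u}$)
$\sqrt{z{\left(1 \right)} + a{\left(J \right)}} = \sqrt{1^{2} + \frac{8}{-110 - 14}} = \sqrt{1 + \frac{8}{-124}} = \sqrt{1 + 8 \left(- \frac{1}{124}\right)} = \sqrt{1 - \frac{2}{31}} = \sqrt{\frac{29}{31}} = \frac{\sqrt{899}}{31}$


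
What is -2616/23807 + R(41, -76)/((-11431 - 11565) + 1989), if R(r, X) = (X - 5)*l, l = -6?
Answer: -9503502/71444807 ≈ -0.13302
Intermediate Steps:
R(r, X) = 30 - 6*X (R(r, X) = (X - 5)*(-6) = (-5 + X)*(-6) = 30 - 6*X)
-2616/23807 + R(41, -76)/((-11431 - 11565) + 1989) = -2616/23807 + (30 - 6*(-76))/((-11431 - 11565) + 1989) = -2616*1/23807 + (30 + 456)/(-22996 + 1989) = -2616/23807 + 486/(-21007) = -2616/23807 + 486*(-1/21007) = -2616/23807 - 486/21007 = -9503502/71444807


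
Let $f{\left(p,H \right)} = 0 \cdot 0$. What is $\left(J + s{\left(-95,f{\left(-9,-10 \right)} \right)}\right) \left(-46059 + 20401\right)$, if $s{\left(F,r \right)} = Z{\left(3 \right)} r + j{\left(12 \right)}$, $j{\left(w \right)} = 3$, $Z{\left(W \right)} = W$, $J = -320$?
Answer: $8133586$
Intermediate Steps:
$f{\left(p,H \right)} = 0$
$s{\left(F,r \right)} = 3 + 3 r$ ($s{\left(F,r \right)} = 3 r + 3 = 3 + 3 r$)
$\left(J + s{\left(-95,f{\left(-9,-10 \right)} \right)}\right) \left(-46059 + 20401\right) = \left(-320 + \left(3 + 3 \cdot 0\right)\right) \left(-46059 + 20401\right) = \left(-320 + \left(3 + 0\right)\right) \left(-25658\right) = \left(-320 + 3\right) \left(-25658\right) = \left(-317\right) \left(-25658\right) = 8133586$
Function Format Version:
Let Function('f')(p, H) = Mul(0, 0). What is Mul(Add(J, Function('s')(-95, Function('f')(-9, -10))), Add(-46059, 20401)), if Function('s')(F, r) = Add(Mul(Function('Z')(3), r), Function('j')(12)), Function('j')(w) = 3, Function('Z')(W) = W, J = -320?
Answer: 8133586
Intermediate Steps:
Function('f')(p, H) = 0
Function('s')(F, r) = Add(3, Mul(3, r)) (Function('s')(F, r) = Add(Mul(3, r), 3) = Add(3, Mul(3, r)))
Mul(Add(J, Function('s')(-95, Function('f')(-9, -10))), Add(-46059, 20401)) = Mul(Add(-320, Add(3, Mul(3, 0))), Add(-46059, 20401)) = Mul(Add(-320, Add(3, 0)), -25658) = Mul(Add(-320, 3), -25658) = Mul(-317, -25658) = 8133586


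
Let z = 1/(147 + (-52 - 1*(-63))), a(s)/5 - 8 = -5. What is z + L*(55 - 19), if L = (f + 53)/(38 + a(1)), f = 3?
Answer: 318581/8374 ≈ 38.044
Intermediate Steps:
a(s) = 15 (a(s) = 40 + 5*(-5) = 40 - 25 = 15)
L = 56/53 (L = (3 + 53)/(38 + 15) = 56/53 ≈ 1.0566)
z = 1/158 (z = 1/(147 + (-52 + 63)) = 1/(147 + 11) = 1/158 ≈ 0.0063291)
z + L*(55 - 19) = 1/158 + 56*(55 - 19)/53 = 1/158 + (56/53)*36 = 1/158 + 2016/53 = 318581/8374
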